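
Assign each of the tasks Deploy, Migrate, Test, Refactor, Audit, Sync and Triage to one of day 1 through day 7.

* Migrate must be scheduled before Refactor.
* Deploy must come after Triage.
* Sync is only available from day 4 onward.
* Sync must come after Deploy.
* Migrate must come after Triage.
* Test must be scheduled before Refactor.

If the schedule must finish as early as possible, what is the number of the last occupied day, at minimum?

4

The precedence chain requires at least 3 distinct days.
Sync can't be placed before day 4, so the schedule must run through at least day 4.
4 works (last occupied day: day 4): for example Audit -> day 1; Migrate -> day 2; Test -> day 1; Sync -> day 4; Deploy -> day 2; Triage -> day 1; Refactor -> day 3.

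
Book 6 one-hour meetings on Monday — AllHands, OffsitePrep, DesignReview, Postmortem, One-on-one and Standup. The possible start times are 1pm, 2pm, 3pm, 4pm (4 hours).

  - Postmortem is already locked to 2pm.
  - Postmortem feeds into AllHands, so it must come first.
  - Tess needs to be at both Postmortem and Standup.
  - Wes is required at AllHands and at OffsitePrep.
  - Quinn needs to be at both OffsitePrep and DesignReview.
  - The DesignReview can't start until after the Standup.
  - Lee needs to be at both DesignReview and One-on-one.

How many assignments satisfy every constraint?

Splitting on AllHands: it can be 3pm (27), 4pm (30). Listing each branch's schedules as (OffsitePrep, DesignReview, Postmortem, One-on-one, Standup):
AllHands=3pm: (1pm,2pm,2pm,1pm,1pm) (1pm,2pm,2pm,3pm,1pm) (1pm,2pm,2pm,4pm,1pm) (1pm,3pm,2pm,1pm,1pm) (1pm,3pm,2pm,2pm,1pm) (1pm,3pm,2pm,4pm,1pm) (1pm,4pm,2pm,1pm,1pm) (1pm,4pm,2pm,1pm,3pm) (1pm,4pm,2pm,2pm,1pm) (1pm,4pm,2pm,2pm,3pm) (1pm,4pm,2pm,3pm,1pm) (1pm,4pm,2pm,3pm,3pm) (2pm,3pm,2pm,1pm,1pm) (2pm,3pm,2pm,2pm,1pm) (2pm,3pm,2pm,4pm,1pm) (2pm,4pm,2pm,1pm,1pm) (2pm,4pm,2pm,1pm,3pm) (2pm,4pm,2pm,2pm,1pm) (2pm,4pm,2pm,2pm,3pm) (2pm,4pm,2pm,3pm,1pm) (2pm,4pm,2pm,3pm,3pm) (4pm,2pm,2pm,1pm,1pm) (4pm,2pm,2pm,3pm,1pm) (4pm,2pm,2pm,4pm,1pm) (4pm,3pm,2pm,1pm,1pm) (4pm,3pm,2pm,2pm,1pm) (4pm,3pm,2pm,4pm,1pm) — 27.
AllHands=4pm: (1pm,2pm,2pm,1pm,1pm) (1pm,2pm,2pm,3pm,1pm) (1pm,2pm,2pm,4pm,1pm) (1pm,3pm,2pm,1pm,1pm) (1pm,3pm,2pm,2pm,1pm) (1pm,3pm,2pm,4pm,1pm) (1pm,4pm,2pm,1pm,1pm) (1pm,4pm,2pm,1pm,3pm) (1pm,4pm,2pm,2pm,1pm) (1pm,4pm,2pm,2pm,3pm) (1pm,4pm,2pm,3pm,1pm) (1pm,4pm,2pm,3pm,3pm) (2pm,3pm,2pm,1pm,1pm) (2pm,3pm,2pm,2pm,1pm) (2pm,3pm,2pm,4pm,1pm) (2pm,4pm,2pm,1pm,1pm) (2pm,4pm,2pm,1pm,3pm) (2pm,4pm,2pm,2pm,1pm) (2pm,4pm,2pm,2pm,3pm) (2pm,4pm,2pm,3pm,1pm) (2pm,4pm,2pm,3pm,3pm) (3pm,2pm,2pm,1pm,1pm) (3pm,2pm,2pm,3pm,1pm) (3pm,2pm,2pm,4pm,1pm) (3pm,4pm,2pm,1pm,1pm) (3pm,4pm,2pm,1pm,3pm) (3pm,4pm,2pm,2pm,1pm) (3pm,4pm,2pm,2pm,3pm) (3pm,4pm,2pm,3pm,1pm) (3pm,4pm,2pm,3pm,3pm) — 30.
Summing: 27 + 30 = 57.

57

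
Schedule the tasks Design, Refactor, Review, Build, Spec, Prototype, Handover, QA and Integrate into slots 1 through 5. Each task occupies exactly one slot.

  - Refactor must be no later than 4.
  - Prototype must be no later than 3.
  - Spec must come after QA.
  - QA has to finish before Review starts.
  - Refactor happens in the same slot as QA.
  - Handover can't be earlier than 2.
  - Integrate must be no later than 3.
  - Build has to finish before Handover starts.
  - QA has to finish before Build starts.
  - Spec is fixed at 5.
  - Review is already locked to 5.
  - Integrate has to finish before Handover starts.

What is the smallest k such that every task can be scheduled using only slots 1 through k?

The precedence chain requires at least 3 distinct slots.
Review can't be placed before 5, so the schedule must run through at least slot 5.
5 works (last occupied slot: 5): for example QA -> 1, Review -> 5, Spec -> 5, Refactor -> 1, Prototype -> 1, Design -> 1, Integrate -> 1, Build -> 2, Handover -> 3.

5 slots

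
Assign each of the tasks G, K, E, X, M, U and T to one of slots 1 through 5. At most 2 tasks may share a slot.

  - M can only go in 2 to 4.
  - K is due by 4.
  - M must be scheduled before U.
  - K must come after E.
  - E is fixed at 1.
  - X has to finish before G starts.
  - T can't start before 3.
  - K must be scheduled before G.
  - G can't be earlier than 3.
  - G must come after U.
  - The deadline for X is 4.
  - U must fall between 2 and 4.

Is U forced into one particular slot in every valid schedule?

No

U can be 3 (e.g. G in 4, T in 3, E in 1, M in 2, X in 1, K in 2, U in 3) or 4 (e.g. X=1; K=2; U=4; G=5; E=1; T=3; M=2).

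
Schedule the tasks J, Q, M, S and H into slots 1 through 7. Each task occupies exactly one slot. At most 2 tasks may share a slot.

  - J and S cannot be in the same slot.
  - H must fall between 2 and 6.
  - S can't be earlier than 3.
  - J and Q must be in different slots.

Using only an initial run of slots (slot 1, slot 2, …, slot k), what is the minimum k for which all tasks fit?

3 slots

With at most 2 per slot and 5 tasks, at least 3 slots are needed.
S can't be placed before 3, so the schedule must run through at least slot 3.
3 works (last occupied slot: 3): for example M=1; J=1; Q=2; S=3; H=2.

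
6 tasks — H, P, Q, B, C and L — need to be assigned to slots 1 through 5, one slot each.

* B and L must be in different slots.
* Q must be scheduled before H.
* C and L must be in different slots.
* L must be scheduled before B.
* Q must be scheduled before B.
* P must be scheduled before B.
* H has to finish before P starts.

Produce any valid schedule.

H in 2, B in 4, C in 2, P in 3, L in 1, Q in 1

Checking: Q(1) before B(4); Q(1) before H(2); P(3) before B(4); H(2) before P(3); L(1) before B(4); B(4) != L(1); C(2) != L(1).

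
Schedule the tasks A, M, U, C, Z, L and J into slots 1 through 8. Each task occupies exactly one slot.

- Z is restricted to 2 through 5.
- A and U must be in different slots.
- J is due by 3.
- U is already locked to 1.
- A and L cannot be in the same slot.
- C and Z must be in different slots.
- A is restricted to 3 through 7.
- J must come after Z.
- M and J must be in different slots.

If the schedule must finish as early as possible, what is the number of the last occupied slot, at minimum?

3

The precedence chain requires at least 2 distinct slots.
A can't be placed before 3, so the schedule must run through at least slot 3.
3 works (last occupied slot: 3): for example Z in 2; M in 1; C in 1; A in 3; L in 1; J in 3; U in 1.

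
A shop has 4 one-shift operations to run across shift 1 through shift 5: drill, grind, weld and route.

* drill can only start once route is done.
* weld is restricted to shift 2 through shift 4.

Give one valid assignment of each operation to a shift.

route in shift 1, grind in shift 1, drill in shift 2, weld in shift 2

Checking: route(shift 1) before drill(shift 2); weld=shift 2 in [shift 2,shift 4].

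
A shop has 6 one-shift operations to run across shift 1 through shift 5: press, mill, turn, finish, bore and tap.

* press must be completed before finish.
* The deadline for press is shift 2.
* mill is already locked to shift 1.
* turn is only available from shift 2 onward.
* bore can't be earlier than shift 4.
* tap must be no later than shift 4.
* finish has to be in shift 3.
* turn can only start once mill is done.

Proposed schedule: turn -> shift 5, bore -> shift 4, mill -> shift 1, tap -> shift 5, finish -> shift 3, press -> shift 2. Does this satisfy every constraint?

No. tap must be no later than shift 4 is not satisfied.

bore can't be earlier than shift 4 — holds.
finish has to be in shift 3 — holds.
tap must be no later than shift 4 — violated.
turn is only available from shift 2 onward — holds.
mill is already locked to shift 1 — holds.
press must be completed before finish — holds.
The deadline for press is shift 2 — holds.
turn can only start once mill is done — holds.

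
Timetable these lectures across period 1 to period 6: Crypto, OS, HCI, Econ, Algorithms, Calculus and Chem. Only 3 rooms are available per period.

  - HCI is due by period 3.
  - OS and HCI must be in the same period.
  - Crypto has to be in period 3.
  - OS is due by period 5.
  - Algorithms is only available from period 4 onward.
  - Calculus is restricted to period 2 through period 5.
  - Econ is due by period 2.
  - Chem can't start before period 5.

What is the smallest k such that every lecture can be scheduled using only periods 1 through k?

With at most 3 per period and 7 lectures, at least 3 periods are needed.
Chem can't be placed before period 5, so the schedule must run through at least period 5.
5 works (last occupied period: period 5): for example OS -> period 1, Crypto -> period 3, Calculus -> period 2, Econ -> period 1, Algorithms -> period 4, HCI -> period 1, Chem -> period 5.

5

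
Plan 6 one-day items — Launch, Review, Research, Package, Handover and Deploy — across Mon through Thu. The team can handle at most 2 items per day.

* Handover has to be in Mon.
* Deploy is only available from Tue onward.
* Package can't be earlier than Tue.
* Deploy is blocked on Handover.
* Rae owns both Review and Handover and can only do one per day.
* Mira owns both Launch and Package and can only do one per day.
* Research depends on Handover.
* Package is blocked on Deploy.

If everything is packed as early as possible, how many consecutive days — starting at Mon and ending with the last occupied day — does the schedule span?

The precedence chain requires at least 3 distinct days.
With at most 2 per day and 6 work items, at least 3 days are needed.
3 works (last occupied day: Wed): for example Handover -> Mon; Review -> Wed; Launch -> Mon; Package -> Wed; Deploy -> Tue; Research -> Tue.

3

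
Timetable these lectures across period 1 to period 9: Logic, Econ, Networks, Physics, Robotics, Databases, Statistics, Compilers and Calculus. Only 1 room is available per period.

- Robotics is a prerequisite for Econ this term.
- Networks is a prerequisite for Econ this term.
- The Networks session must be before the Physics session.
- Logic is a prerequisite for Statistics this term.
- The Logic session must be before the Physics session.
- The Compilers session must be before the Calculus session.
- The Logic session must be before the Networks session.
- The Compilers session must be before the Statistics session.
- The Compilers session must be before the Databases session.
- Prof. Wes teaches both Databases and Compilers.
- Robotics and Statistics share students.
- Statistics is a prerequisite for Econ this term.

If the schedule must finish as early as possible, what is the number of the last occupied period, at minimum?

The precedence chain requires at least 3 distinct periods.
With at most 1 per period and 9 lectures, at least 9 periods are needed.
9 works (last occupied period: period 9): for example Networks=period 2, Calculus=period 9, Compilers=period 3, Statistics=period 4, Logic=period 1, Physics=period 7, Econ=period 6, Robotics=period 5, Databases=period 8.

period 9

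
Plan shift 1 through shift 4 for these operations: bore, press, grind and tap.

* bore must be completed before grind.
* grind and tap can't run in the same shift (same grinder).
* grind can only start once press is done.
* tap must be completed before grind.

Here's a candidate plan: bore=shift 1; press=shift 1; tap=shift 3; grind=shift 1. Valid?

No — it violates: tap must be completed before grind

tap must be completed before grind — violated.
grind and tap can't run in the same shift (same grinder) — holds.
bore must be completed before grind — violated.
grind can only start once press is done — violated.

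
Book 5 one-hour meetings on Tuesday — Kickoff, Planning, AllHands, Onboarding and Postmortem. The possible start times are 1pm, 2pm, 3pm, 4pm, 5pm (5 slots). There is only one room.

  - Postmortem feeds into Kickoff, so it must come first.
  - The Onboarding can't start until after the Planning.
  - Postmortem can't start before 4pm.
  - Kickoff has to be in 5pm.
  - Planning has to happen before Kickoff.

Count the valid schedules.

Enumerating: Planning in 1pm, AllHands in 3pm, Kickoff in 5pm, Onboarding in 2pm, Postmortem in 4pm | Onboarding -> 3pm; Kickoff -> 5pm; AllHands -> 2pm; Postmortem -> 4pm; Planning -> 1pm | Onboarding=3pm, AllHands=1pm, Postmortem=4pm, Planning=2pm, Kickoff=5pm.

3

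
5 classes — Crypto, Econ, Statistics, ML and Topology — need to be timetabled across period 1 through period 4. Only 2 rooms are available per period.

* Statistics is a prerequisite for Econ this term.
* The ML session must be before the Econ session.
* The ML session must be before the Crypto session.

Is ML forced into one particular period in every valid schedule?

No

ML can be period 1 (e.g. Topology -> period 3; Econ -> period 2; Crypto -> period 2; ML -> period 1; Statistics -> period 1) or period 2 (e.g. ML=period 2; Crypto=period 3; Topology=period 1; Econ=period 3; Statistics=period 1).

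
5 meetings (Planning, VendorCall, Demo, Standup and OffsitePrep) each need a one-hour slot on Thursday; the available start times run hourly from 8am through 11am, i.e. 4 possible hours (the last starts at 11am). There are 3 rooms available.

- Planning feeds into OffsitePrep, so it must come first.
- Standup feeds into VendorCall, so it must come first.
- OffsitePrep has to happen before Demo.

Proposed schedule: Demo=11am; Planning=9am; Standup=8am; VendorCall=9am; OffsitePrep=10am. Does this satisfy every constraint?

Yes, all constraints hold

There are 3 rooms available — holds.
Planning feeds into OffsitePrep, so it must come first — holds.
OffsitePrep has to happen before Demo — holds.
Standup feeds into VendorCall, so it must come first — holds.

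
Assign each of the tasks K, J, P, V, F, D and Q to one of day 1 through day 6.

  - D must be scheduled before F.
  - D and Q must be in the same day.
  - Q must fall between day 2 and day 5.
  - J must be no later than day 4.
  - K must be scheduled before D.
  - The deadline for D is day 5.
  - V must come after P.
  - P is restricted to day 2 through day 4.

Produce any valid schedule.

D -> day 2, J -> day 1, F -> day 3, P -> day 2, V -> day 3, K -> day 1, Q -> day 2

Checking: D(day 2) before F(day 3); P(day 2) before V(day 3); K(day 1) before D(day 2); D = Q = day 2; Q=day 2 in [day 2,day 5]; P=day 2 in [day 2,day 4]; D=day 2 in [day 1,day 5]; J=day 1 in [day 1,day 4].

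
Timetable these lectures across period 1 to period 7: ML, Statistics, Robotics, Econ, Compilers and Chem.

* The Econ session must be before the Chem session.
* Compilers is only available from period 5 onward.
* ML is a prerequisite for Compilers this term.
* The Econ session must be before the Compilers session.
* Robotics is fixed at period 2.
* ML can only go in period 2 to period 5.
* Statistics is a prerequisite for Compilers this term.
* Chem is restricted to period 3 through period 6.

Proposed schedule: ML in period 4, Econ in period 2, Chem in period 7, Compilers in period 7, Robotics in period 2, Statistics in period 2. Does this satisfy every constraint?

Invalid. Chem is restricted to period 3 through period 6.

The Econ session must be before the Chem session — holds.
Statistics is a prerequisite for Compilers this term — holds.
ML can only go in period 2 to period 5 — holds.
ML is a prerequisite for Compilers this term — holds.
Robotics is fixed at period 2 — holds.
Compilers is only available from period 5 onward — holds.
Chem is restricted to period 3 through period 6 — violated.
The Econ session must be before the Compilers session — holds.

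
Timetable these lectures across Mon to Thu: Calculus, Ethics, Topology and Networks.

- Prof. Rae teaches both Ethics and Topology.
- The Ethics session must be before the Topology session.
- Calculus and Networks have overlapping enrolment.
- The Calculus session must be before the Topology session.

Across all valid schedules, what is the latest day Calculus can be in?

Wed

Downstream work caps Calculus at Wed.
Calculus at Wed is achievable: Ethics -> Mon; Calculus -> Wed; Topology -> Thu; Networks -> Mon.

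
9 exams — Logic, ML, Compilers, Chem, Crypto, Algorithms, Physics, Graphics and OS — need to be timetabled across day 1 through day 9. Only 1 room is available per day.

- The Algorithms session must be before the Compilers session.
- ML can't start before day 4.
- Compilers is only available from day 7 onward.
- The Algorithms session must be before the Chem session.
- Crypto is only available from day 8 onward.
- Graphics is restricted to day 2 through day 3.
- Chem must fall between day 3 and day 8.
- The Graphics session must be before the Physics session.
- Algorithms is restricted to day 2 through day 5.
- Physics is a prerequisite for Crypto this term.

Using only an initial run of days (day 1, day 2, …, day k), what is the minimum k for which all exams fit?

9

The precedence chain requires at least 3 distinct days.
With at most 1 per day and 9 exams, at least 9 days are needed.
Crypto can't be placed before day 8, so the schedule must run through at least day 8.
9 works (last occupied day: day 9): for example Physics in day 6; Crypto in day 8; Compilers in day 7; OS in day 9; Logic in day 1; Chem in day 4; ML in day 5; Algorithms in day 3; Graphics in day 2.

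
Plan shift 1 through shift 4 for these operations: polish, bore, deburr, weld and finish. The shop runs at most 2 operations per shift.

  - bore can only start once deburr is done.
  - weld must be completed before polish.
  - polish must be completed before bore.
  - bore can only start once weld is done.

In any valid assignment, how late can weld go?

shift 2

Downstream work caps weld at shift 2.
weld at shift 2 is achievable: weld=shift 2, bore=shift 4, polish=shift 3, deburr=shift 1, finish=shift 1.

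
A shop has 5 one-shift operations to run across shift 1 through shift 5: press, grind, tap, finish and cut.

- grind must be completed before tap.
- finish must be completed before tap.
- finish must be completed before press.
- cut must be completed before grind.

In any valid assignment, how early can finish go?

shift 1

Downstream work caps finish at shift 4.
finish at shift 1 is achievable: cut=shift 1; press=shift 2; finish=shift 1; tap=shift 3; grind=shift 2.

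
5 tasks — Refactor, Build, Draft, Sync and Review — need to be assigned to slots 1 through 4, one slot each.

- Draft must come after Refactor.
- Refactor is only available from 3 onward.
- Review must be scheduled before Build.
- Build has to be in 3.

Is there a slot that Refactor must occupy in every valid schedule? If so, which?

3

Refactor is available from 3; downstream work caps Refactor at 3.
So Refactor is pinned to 3.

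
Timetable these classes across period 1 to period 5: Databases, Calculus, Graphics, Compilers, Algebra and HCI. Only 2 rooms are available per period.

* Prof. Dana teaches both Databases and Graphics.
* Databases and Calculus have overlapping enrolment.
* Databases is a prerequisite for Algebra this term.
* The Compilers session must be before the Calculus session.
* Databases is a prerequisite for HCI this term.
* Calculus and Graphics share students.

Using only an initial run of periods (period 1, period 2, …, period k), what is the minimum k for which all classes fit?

The precedence chain requires at least 2 distinct periods.
With at most 2 per period and 6 classes, at least 3 periods are needed.
3 works (last occupied period: period 3): for example HCI=period 3, Compilers=period 1, Databases=period 1, Algebra=period 2, Graphics=period 3, Calculus=period 2.

3 periods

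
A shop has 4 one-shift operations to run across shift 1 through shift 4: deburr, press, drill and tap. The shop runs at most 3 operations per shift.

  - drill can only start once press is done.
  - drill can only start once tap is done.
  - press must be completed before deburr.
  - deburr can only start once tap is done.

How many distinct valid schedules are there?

Splitting on deburr: it can be shift 2 (3), shift 3 (9), shift 4 (14). Listing each branch's schedules as (press, drill, tap) by shift number:
deburr=shift 2: (1,2,1) (1,3,1) (1,4,1) — 3.
deburr=shift 3: (1,2,1) (1,3,1) (1,3,2) (1,4,1) (1,4,2) (2,3,1) (2,3,2) (2,4,1) (2,4,2) — 9.
deburr=shift 4: (1,2,1) (1,3,1) (1,3,2) (1,4,1) (1,4,2) (1,4,3) (2,3,1) (2,3,2) (2,4,1) (2,4,2) (2,4,3) (3,4,1) (3,4,2) (3,4,3) — 14.
Summing: 3 + 9 + 14 = 26.

26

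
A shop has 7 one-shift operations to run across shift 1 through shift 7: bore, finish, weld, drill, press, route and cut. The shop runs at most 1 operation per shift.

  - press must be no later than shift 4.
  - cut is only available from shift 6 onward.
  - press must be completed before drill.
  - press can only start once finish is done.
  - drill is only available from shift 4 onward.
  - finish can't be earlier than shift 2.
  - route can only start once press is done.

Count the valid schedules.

40

Splitting on finish: it can be shift 2 (32), shift 3 (8). Listing each branch's schedules as (bore, weld, drill, press, route, cut) by shift number:
finish=shift 2: (1,3,5,4,6,7) (1,3,5,4,7,6) (1,3,6,4,5,7) (1,3,7,4,5,6) (1,4,5,3,6,7) (1,4,5,3,7,6) (1,4,6,3,5,7) (1,4,7,3,5,6) (1,5,4,3,6,7) (1,5,4,3,7,6) (1,5,6,3,4,7) (1,5,7,3,4,6) (1,6,4,3,5,7) (1,6,5,3,4,7) (1,7,4,3,5,6) (1,7,5,3,4,6) (3,1,5,4,6,7) (3,1,5,4,7,6) (3,1,6,4,5,7) (3,1,7,4,5,6) (4,1,5,3,6,7) (4,1,5,3,7,6) (4,1,6,3,5,7) (4,1,7,3,5,6) (5,1,4,3,6,7) (5,1,4,3,7,6) (5,1,6,3,4,7) (5,1,7,3,4,6) (6,1,4,3,5,7) (6,1,5,3,4,7) (7,1,4,3,5,6) (7,1,5,3,4,6) — 32.
finish=shift 3: (1,2,5,4,6,7) (1,2,5,4,7,6) (1,2,6,4,5,7) (1,2,7,4,5,6) (2,1,5,4,6,7) (2,1,5,4,7,6) (2,1,6,4,5,7) (2,1,7,4,5,6) — 8.
Summing: 32 + 8 = 40.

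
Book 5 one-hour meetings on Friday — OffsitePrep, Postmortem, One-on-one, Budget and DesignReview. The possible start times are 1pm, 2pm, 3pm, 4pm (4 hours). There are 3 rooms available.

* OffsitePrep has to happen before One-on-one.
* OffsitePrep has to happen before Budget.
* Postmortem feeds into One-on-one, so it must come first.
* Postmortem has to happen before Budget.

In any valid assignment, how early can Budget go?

Precedence pushes Budget to at least 2pm.
Budget at 2pm is achievable: One-on-one in 2pm, DesignReview in 1pm, Postmortem in 1pm, Budget in 2pm, OffsitePrep in 1pm.

2pm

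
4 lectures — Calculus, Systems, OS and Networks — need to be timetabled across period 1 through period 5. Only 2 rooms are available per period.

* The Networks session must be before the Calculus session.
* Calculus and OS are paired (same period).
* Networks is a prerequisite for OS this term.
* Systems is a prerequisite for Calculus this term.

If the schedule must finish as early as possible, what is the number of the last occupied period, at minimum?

2

The precedence chain requires at least 2 distinct periods.
With at most 2 per period and 4 lectures, at least 2 periods are needed.
2 works (last occupied period: period 2): for example OS=period 2; Networks=period 1; Calculus=period 2; Systems=period 1.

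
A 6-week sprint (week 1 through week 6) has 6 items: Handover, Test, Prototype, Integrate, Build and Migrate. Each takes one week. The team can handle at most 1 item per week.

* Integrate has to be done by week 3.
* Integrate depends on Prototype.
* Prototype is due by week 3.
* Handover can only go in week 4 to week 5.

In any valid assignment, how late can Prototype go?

week 2

Prototype's own window allows nothing later than week 3; downstream work caps Prototype at week 2.
Prototype at week 2 is achievable: Test -> week 1; Build -> week 5; Integrate -> week 3; Migrate -> week 6; Prototype -> week 2; Handover -> week 4.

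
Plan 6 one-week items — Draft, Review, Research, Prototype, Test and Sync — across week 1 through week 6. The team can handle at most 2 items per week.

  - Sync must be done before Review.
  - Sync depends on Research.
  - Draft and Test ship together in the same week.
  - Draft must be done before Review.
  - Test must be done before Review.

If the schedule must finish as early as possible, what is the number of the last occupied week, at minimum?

week 4

The precedence chain requires at least 3 distinct weeks.
With at most 2 per week and 6 tasks, at least 3 weeks are needed.
Could 3 weeks be enough, i.e. nothing placed later than week 3? First, Review must come after Sync (at week 1 or later) → {week 2, week 3}; Sync must come before Review (at week 3 or earlier) → {week 1, week 2}; Test must come before Review (at week 3 or earlier) → {week 1, week 2}; Draft must come before Review (at week 3 or earlier) → {week 1, week 2}; Sync must come after Research (at week 1 or later) → {week 2}; Research must come before Sync (at week 2 or earlier) → {week 1}. Draft could then only be at {week 1, week 2}; try each:
- suppose Draft is at week 1; Test must be in the same week as Draft (in {week 1}) → {week 1}; that puts Draft, Research and Test all in week 1 — more than 2 per week.
- suppose Draft is at week 2; Test must be in the same week as Draft (in {week 2}) → {week 2}; that puts Draft, Test and Sync all in week 2 — more than 2 per week.
Every option fails, so 3 weeks is not enough.
4 works (last occupied week: week 4): for example Sync in week 2; Draft in week 3; Test in week 3; Research in week 1; Prototype in week 1; Review in week 4.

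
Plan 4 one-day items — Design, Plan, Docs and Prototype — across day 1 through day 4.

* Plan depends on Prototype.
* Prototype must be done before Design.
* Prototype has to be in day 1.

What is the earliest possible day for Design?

Precedence pushes Design to at least day 2.
Design at day 2 is achievable: Docs -> day 1; Plan -> day 2; Design -> day 2; Prototype -> day 1.

day 2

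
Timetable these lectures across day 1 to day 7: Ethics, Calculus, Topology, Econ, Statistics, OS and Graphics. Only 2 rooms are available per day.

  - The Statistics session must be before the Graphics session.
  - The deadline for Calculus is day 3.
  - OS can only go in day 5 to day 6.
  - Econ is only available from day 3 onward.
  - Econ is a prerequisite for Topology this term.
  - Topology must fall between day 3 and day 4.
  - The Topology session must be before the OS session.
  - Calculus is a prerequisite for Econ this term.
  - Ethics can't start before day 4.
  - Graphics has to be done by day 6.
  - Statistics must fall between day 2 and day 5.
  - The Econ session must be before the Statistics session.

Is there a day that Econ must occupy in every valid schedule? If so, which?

day 3

Econ is available from day 3; downstream work caps Econ at day 3.
So Econ is pinned to day 3.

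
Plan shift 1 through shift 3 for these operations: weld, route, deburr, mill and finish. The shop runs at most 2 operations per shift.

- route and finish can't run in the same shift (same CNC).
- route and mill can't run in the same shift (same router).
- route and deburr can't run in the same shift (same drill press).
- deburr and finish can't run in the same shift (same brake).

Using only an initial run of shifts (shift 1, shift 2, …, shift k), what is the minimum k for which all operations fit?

With at most 2 per shift and 5 operations, at least 3 shifts are needed.
3 works (last occupied shift: shift 3): for example finish=shift 3, mill=shift 2, deburr=shift 2, route=shift 1, weld=shift 1.

3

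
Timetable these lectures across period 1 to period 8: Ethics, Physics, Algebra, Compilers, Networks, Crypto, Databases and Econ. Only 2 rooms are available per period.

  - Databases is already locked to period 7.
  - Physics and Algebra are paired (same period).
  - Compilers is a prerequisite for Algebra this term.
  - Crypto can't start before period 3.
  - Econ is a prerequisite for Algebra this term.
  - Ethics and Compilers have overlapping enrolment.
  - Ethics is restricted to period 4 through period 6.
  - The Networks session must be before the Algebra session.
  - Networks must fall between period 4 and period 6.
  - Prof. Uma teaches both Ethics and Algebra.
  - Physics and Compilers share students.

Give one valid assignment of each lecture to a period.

Networks=period 4; Compilers=period 1; Econ=period 1; Algebra=period 5; Databases=period 7; Ethics=period 4; Crypto=period 3; Physics=period 5

Checking: Econ(period 1) before Algebra(period 5); Compilers(period 1) before Algebra(period 5); Networks(period 4) before Algebra(period 5); Ethics(period 4) != Algebra(period 5); Ethics(period 4) != Compilers(period 1); Physics(period 5) != Compilers(period 1); Physics = Algebra = period 5; Ethics=period 4 in [period 4,period 6]; Crypto=period 3 in [period 3,period 8]; Databases=period 7 in [period 7,period 7]; Networks=period 4 in [period 4,period 6]; max 2 per period (cap 2).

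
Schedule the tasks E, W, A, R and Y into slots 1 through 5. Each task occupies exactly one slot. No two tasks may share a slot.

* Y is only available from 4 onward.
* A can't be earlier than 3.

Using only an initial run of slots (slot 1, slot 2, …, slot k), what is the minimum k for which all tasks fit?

5 slots

With at most 1 per slot and 5 tasks, at least 5 slots are needed.
Y can't be placed before 4, so the schedule must run through at least slot 4.
5 works (last occupied slot: 5): for example Y -> 4, W -> 2, E -> 1, R -> 5, A -> 3.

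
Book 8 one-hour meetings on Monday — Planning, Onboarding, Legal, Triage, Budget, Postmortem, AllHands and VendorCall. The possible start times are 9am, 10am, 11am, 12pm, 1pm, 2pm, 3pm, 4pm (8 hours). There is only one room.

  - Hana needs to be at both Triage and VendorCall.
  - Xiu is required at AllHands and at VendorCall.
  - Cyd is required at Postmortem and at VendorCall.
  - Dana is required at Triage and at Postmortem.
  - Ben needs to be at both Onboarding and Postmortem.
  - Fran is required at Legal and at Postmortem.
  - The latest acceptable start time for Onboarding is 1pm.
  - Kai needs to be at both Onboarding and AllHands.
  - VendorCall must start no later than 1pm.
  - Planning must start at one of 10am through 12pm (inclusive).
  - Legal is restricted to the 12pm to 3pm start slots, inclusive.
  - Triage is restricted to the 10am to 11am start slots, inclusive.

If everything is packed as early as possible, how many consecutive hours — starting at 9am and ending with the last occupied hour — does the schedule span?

8

With at most 1 per hour and 8 meetings, at least 8 hours are needed.
Legal can't be placed before 12pm — that is hour 4 counting from 9am — so the schedule must run through at least 4 hours.
8 works (last occupied hour: 4pm): for example Planning in 11am, Triage in 10am, Onboarding in 9am, Legal in 12pm, Postmortem in 3pm, VendorCall in 1pm, AllHands in 4pm, Budget in 2pm.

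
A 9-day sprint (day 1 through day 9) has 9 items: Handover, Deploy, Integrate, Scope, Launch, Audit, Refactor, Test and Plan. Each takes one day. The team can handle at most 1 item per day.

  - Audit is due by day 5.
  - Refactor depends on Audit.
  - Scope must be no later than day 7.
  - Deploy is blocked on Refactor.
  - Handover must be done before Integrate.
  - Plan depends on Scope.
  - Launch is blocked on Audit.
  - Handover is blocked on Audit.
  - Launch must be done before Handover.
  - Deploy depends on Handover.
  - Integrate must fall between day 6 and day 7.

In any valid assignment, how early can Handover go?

Precedence pushes Handover to at least day 3; downstream work caps Handover at day 6.
Handover at day 3 is achievable: Test -> day 9; Refactor -> day 5; Launch -> day 2; Handover -> day 3; Deploy -> day 7; Integrate -> day 6; Plan -> day 8; Scope -> day 4; Audit -> day 1.

day 3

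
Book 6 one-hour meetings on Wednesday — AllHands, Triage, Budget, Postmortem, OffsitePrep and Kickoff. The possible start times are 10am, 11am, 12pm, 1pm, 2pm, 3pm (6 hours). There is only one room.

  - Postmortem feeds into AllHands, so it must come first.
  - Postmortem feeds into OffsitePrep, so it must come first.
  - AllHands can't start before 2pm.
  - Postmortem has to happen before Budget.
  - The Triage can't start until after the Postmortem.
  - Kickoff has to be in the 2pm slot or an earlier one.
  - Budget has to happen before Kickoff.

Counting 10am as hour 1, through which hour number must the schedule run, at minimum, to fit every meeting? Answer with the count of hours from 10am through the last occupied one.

6 hours

The precedence chain requires at least 3 distinct hours.
With at most 1 per hour and 6 meetings, at least 6 hours are needed.
AllHands can't be placed before 2pm — that is hour 5 counting from 10am — so the schedule must run through at least 5 hours.
6 works (last occupied hour: 3pm): for example Budget=11am, Postmortem=10am, AllHands=2pm, Kickoff=12pm, OffsitePrep=3pm, Triage=1pm.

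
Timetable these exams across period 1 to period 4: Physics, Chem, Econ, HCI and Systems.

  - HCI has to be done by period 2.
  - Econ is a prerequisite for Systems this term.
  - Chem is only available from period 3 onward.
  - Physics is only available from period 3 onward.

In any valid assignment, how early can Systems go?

Precedence pushes Systems to at least period 2.
Systems at period 2 is achievable: Econ in period 1; Systems in period 2; Chem in period 3; Physics in period 3; HCI in period 1.

period 2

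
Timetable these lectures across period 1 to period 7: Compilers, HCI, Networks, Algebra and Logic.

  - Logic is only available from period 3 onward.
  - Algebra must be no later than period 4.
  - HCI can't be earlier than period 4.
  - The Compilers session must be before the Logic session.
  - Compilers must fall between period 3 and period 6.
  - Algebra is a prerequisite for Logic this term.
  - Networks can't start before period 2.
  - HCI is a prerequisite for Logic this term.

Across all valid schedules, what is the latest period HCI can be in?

HCI is available from period 4; downstream work caps HCI at period 6.
HCI at period 6 is achievable: Logic -> period 7, Algebra -> period 1, Compilers -> period 3, Networks -> period 2, HCI -> period 6.

period 6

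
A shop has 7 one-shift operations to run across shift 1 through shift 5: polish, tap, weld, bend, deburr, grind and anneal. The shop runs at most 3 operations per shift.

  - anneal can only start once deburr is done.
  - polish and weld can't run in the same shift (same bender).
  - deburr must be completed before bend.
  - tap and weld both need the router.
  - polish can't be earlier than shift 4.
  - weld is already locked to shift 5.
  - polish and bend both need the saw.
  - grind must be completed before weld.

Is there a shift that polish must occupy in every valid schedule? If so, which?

polish's window is shift 4–shift 5.
weld is fixed at shift 5, and polish can't share a shift with weld.
So polish must be shift 4.

shift 4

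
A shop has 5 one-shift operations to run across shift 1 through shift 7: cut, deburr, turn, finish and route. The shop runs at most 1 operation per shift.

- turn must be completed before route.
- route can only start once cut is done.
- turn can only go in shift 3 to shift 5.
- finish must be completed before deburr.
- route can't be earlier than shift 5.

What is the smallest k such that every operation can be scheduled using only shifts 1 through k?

The precedence chain requires at least 2 distinct shifts.
With at most 1 per shift and 5 operations, at least 5 shifts are needed.
route can't be placed before shift 5, so the schedule must run through at least shift 5.
5 works (last occupied shift: shift 5): for example deburr in shift 4, finish in shift 2, cut in shift 1, turn in shift 3, route in shift 5.

5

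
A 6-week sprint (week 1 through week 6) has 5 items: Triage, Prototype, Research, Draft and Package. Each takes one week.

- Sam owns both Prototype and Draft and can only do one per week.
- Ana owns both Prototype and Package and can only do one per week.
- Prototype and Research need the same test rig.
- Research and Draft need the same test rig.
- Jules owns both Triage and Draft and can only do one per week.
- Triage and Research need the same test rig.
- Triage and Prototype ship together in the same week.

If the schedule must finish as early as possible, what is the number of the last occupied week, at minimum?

Check 2 weeks directly (anything shorter is at least as hard).
Could 2 weeks be enough, i.e. nothing placed later than week 2? No: Triage, Research and Draft must all be in different weeks (Triage/Research can't share; Triage/Draft can't share; Research/Draft can't share), but only 2 weeks are available: 3 work items can't fit in 2 distinct weeks.
So 2 weeks is not enough.
3 works (last occupied week: week 3): for example Prototype in week 1, Triage in week 1, Draft in week 3, Research in week 2, Package in week 2.

week 3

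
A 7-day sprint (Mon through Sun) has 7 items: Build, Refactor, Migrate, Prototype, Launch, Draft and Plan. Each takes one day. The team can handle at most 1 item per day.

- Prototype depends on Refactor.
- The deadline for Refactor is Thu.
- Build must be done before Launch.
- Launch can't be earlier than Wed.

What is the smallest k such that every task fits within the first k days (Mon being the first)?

7 days

The precedence chain requires at least 2 distinct days.
With at most 1 per day and 7 tasks, at least 7 days are needed.
Launch can't be placed before Wed — that is day 3 counting from Mon — so the schedule must run through at least 3 days.
7 works (last occupied day: Sun): for example Build=Tue; Refactor=Mon; Prototype=Thu; Plan=Sun; Draft=Sat; Launch=Wed; Migrate=Fri.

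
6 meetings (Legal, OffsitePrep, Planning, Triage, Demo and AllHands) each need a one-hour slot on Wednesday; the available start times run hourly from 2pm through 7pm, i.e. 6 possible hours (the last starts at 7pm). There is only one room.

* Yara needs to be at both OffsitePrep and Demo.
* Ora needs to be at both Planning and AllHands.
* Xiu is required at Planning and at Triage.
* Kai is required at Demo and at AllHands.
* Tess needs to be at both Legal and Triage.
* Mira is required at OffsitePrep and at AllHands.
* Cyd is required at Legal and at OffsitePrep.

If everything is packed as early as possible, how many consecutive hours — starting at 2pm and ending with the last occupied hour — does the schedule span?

With at most 1 per hour and 6 meetings, at least 6 hours are needed.
6 works (last occupied hour: 7pm): for example Legal=2pm; AllHands=7pm; Triage=5pm; Demo=6pm; OffsitePrep=3pm; Planning=4pm.

6 hours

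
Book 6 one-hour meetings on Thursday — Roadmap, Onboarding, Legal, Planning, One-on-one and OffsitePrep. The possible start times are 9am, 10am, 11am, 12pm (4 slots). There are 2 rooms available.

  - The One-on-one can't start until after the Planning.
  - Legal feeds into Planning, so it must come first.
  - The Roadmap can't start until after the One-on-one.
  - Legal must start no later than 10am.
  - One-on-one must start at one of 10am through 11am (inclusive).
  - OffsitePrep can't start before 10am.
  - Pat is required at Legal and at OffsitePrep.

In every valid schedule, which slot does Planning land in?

10am

Precedence pushes Planning to at least 10am; downstream work caps Planning at 10am.
So Planning is pinned to 10am.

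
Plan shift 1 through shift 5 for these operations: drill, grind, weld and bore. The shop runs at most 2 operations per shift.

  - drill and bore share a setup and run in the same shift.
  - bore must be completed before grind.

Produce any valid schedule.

drill in shift 1; weld in shift 2; grind in shift 2; bore in shift 1

Checking: bore(shift 1) before grind(shift 2); drill = bore = shift 1; max 2 per shift (cap 2).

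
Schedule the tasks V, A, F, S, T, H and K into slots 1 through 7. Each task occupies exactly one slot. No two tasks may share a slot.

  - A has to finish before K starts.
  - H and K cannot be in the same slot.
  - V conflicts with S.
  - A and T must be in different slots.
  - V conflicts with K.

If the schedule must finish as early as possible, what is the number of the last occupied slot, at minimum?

The precedence chain requires at least 2 distinct slots.
With at most 1 per slot and 7 tasks, at least 7 slots are needed.
7 works (last occupied slot: 7): for example S in 5, A in 1, T in 6, K in 2, V in 3, H in 7, F in 4.

7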